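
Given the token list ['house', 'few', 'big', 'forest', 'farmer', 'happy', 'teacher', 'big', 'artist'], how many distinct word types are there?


Listing all tokens and tracking unique types:
  Token 1: 'house' -> NEW (unique so far: 1)
  Token 2: 'few' -> NEW (unique so far: 2)
  Token 3: 'big' -> NEW (unique so far: 3)
  Token 4: 'forest' -> NEW (unique so far: 4)
  Token 5: 'farmer' -> NEW (unique so far: 5)
  Token 6: 'happy' -> NEW (unique so far: 6)
  Token 7: 'teacher' -> NEW (unique so far: 7)
  Token 8: 'big' -> duplicate (unique so far: 7)
  Token 9: 'artist' -> NEW (unique so far: 8)
Unique types: ('artist', 'big', 'farmer', 'few', 'forest', 'happy', 'house', 'teacher')
Vocabulary size: 8

8


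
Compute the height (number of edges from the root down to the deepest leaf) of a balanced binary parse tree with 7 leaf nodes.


In a balanced binary tree with n leaves the deepest leaf is ceil(log2(n)) edges below the root.
log2(7) = 2.8074
ceil(2.8074) = 3
height (edges) = 3

3


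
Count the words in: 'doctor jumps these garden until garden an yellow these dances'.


Counting words by splitting on spaces:
  Word 1: 'doctor'
  Word 2: 'jumps'
  Word 3: 'these'
  Word 4: 'garden'
  Word 5: 'until'
  Word 6: 'garden'
  Word 7: 'an'
  Word 8: 'yellow'
  Word 9: 'these'
  Word 10: 'dances'
Total words: 10

10


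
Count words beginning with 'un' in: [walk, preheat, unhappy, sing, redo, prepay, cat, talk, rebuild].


Checking each word for prefix 'un':
  'walk' -> no (count: 0)
  'preheat' -> no (count: 0)
  'unhappy' -> YES, starts with 'un' (count: 1)
  'sing' -> no (count: 1)
  'redo' -> no (count: 1)
  'prepay' -> no (count: 1)
  'cat' -> no (count: 1)
  'talk' -> no (count: 1)
  'rebuild' -> no (count: 1)
Total with prefix 'un': 1

1


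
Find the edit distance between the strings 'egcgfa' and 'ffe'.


Building DP table for s1='egcgfa' (len 6) and s2='ffe' (len 3):
       f  f  e
    0  1  2  3
  e 1  1  2  2
  g 2  2  2  3
  c 3  3  3  3
  g 4  4  4  4
  f 5  4  4  5
  a 6  5  5  5
Edit distance = dp[6][3] = 5

5


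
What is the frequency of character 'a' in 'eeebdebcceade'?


Scanning 'eeebdebcceade' for 'a':
  Position 10: 'a' -> MATCH (count: 1)
Total occurrences of 'a': 1

1


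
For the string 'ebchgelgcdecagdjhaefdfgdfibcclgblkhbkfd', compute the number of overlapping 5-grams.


String 'ebchgelgcdecagdjhaefdfgdfibcclgblkhbkfd' has length L = 39.
Number of overlapping n-grams = L - n + 1
Substituting: 39 - 5 + 1 = 35

35


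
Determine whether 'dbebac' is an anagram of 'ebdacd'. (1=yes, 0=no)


Sort characters of 'dbebac': 'abbcde'
Sort characters of 'ebdacd': 'abcdde'
Sorted forms differ -> they are NOT anagrams
Result: 0

0


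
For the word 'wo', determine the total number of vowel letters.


Scanning each character of 'wo':
  Position 1: 'w' -> consonant (running count: 0)
  Position 2: 'o' -> vowel (running count: 1)
Total vowels: 1

1


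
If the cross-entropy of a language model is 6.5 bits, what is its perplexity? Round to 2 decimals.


Perplexity formula: PP = 2^H
H = 6.5
PP = 2^6.5
Decompose: 2^6.5 = 2^6 * 2^0.5 = 2^6 * sqrt(2)
2^6 = 64, sqrt(2) ~ 1.4142136
PP ~ 64 * 1.4142136 = 90.5096704
Rounded to 2 decimals: 90.51

90.51


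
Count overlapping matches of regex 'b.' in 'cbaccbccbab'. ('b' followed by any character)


Pattern: b. means 'b' followed by any character.
Scanning 'cbaccbccbab' position-by-position:
  Pos 0: window 'cb' -> no
  Pos 1: window 'ba' -> MATCH
  Pos 2: window 'ac' -> no
  Pos 3: window 'cc' -> no
  Pos 4: window 'cb' -> no
  Pos 5: window 'bc' -> MATCH
  Pos 6: window 'cc' -> no
  Pos 7: window 'cb' -> no
  Pos 8: window 'ba' -> MATCH
  Pos 9: window 'ab' -> no
  Pos 10: window 'b' -> no
Total matches: 3

3


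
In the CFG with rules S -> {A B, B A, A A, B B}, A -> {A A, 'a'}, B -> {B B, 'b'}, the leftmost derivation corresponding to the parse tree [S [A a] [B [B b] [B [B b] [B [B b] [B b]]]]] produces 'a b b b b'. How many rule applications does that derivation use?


Every bracketed nonterminal node [X ...] in the tree is produced by exactly one rule application.
Reading the tree off as a leftmost derivation:
  Step 1: S  =>  A B   (applied S -> A B)
  Step 2: A B  =>  a B   (applied A -> a)
  Step 3: a B  =>  a B B   (applied B -> B B)
  Step 4: a B B  =>  a b B   (applied B -> b)
  Step 5: a b B  =>  a b B B   (applied B -> B B)
  Step 6: a b B B  =>  a b b B   (applied B -> b)
  Step 7: a b b B  =>  a b b B B   (applied B -> B B)
  Step 8: a b b B B  =>  a b b b B   (applied B -> b)
  Step 9: a b b b B  =>  a b b b b   (applied B -> b)
Final yield: a b b b b
Total rewrite steps: 9

9


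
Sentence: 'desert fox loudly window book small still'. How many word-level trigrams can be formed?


Word trigrams from [7] words:
  Trigram 1: (desert fox loudly)
  Trigram 2: (fox loudly window)
  Trigram 3: (loudly window book)
  Trigram 4: (window book small)
  Trigram 5: (book small still)
Total word trigrams: 7 - 2 = 5

5


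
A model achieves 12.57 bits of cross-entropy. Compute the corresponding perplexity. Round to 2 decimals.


Perplexity formula: PP = 2^H
H = 12.57
PP = 2^12.57
Decompose: 2^12.57 = 2^12 * 2^0.57
2^12 = 4096, 2^0.57 ~ 1.4845236
PP ~ 4096 * 1.4845236 = 6080.6086656
Rounded to 2 decimals: 6080.61

6080.61


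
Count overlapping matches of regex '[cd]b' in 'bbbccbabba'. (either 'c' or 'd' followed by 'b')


Pattern: [cd]b means either 'c' or 'd' followed by 'b'.
Scanning 'bbbccbabba' position-by-position:
  Pos 0: window 'bb' -> no
  Pos 1: window 'bb' -> no
  Pos 2: window 'bc' -> no
  Pos 3: window 'cc' -> no
  Pos 4: window 'cb' -> MATCH
  Pos 5: window 'ba' -> no
  Pos 6: window 'ab' -> no
  Pos 7: window 'bb' -> no
  Pos 8: window 'ba' -> no
  Pos 9: window 'a' -> no
Total matches: 1

1


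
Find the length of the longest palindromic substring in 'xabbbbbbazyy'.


Scanning 'xabbbbbbazyy' for palindromic substrings.
Substring at positions 1-8: 'abbbbbba'.
Check: reverse('abbbbbba') = 'abbbbbba' -> palindrome confirmed.
Neighbouring characters ('x' / 'z') break symmetry, so it cannot extend further.
No longer palindromic substring exists; longest length = 8

8


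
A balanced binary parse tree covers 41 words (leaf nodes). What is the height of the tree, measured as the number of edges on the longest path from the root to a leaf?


In a balanced binary tree with n leaves the deepest leaf is ceil(log2(n)) edges below the root.
log2(41) = 5.3576
ceil(5.3576) = 6
height (edges) = 6

6


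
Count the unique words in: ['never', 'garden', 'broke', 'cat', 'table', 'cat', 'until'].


Listing all tokens and tracking unique types:
  Token 1: 'never' -> NEW (unique so far: 1)
  Token 2: 'garden' -> NEW (unique so far: 2)
  Token 3: 'broke' -> NEW (unique so far: 3)
  Token 4: 'cat' -> NEW (unique so far: 4)
  Token 5: 'table' -> NEW (unique so far: 5)
  Token 6: 'cat' -> duplicate (unique so far: 5)
  Token 7: 'until' -> NEW (unique so far: 6)
Unique types: ('broke', 'cat', 'garden', 'never', 'table', 'until')
Vocabulary size: 6

6


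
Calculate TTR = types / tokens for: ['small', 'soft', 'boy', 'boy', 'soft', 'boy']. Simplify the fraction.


Tokens: 6
Unique types: ('boy', 'small', 'soft') = 3
TTR = 3/6
Simplify: divide both by 3 -> 1/2
TTR = 1/2

1/2


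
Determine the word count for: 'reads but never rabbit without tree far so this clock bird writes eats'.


Counting words by splitting on spaces:
  Word 1: 'reads'
  Word 2: 'but'
  Word 3: 'never'
  Word 4: 'rabbit'
  Word 5: 'without'
  Word 6: 'tree'
  Word 7: 'far'
  Word 8: 'so'
  Word 9: 'this'
  Word 10: 'clock'
  Word 11: 'bird'
  Word 12: 'writes'
  Word 13: 'eats'
Total words: 13

13


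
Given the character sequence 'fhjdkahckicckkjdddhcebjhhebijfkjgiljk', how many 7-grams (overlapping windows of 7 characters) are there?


String 'fhjdkahckicckkjdddhcebjhhebijfkjgiljk' has length L = 37.
Number of overlapping n-grams = L - n + 1
Substituting: 37 - 7 + 1 = 31

31


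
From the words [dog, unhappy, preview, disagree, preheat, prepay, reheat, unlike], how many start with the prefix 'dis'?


Checking each word for prefix 'dis':
  'dog' -> no (count: 0)
  'unhappy' -> no (count: 0)
  'preview' -> no (count: 0)
  'disagree' -> YES, starts with 'dis' (count: 1)
  'preheat' -> no (count: 1)
  'prepay' -> no (count: 1)
  'reheat' -> no (count: 1)
  'unlike' -> no (count: 1)
Total with prefix 'dis': 1

1


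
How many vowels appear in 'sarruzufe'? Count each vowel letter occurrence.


Scanning each character of 'sarruzufe':
  Position 1: 's' -> consonant (running count: 0)
  Position 2: 'a' -> vowel (running count: 1)
  Position 3: 'r' -> consonant (running count: 1)
  Position 4: 'r' -> consonant (running count: 1)
  Position 5: 'u' -> vowel (running count: 2)
  Position 6: 'z' -> consonant (running count: 2)
  Position 7: 'u' -> vowel (running count: 3)
  Position 8: 'f' -> consonant (running count: 3)
  Position 9: 'e' -> vowel (running count: 4)
Total vowels: 4

4


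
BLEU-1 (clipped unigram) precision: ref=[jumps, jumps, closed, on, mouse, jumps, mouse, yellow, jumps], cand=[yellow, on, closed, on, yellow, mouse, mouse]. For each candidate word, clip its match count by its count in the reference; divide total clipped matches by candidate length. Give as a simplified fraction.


Reference word counts: {'closed': 1, 'jumps': 4, 'mouse': 2, 'on': 1, 'yellow': 1}
Checking each candidate word (with clipping):
  'yellow' -> in reference (ref count 1, used 1/1) -> match (matches: 1)
  'on' -> in reference (ref count 1, used 1/1) -> match (matches: 2)
  'closed' -> in reference (ref count 1, used 1/1) -> match (matches: 3)
  'on' -> ref count 1 already used up (1/1) -> clipped, no match (matches: 3)
  'yellow' -> ref count 1 already used up (1/1) -> clipped, no match (matches: 3)
  'mouse' -> in reference (ref count 2, used 1/2) -> match (matches: 4)
  'mouse' -> in reference (ref count 2, used 2/2) -> match (matches: 5)
Clipped matches: 5, Candidate length: 7
Precision = 5/7

5/7


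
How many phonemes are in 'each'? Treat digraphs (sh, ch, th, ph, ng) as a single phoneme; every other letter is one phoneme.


Parsing 'each' greedily, digraphs first:
  'e' -> vowel phoneme (phonemes so far: 1)
  'a' -> vowel phoneme (phonemes so far: 2)
  'ch' -> digraph (1 consonant phoneme) (phonemes so far: 3)
Total phonemes: 3

3


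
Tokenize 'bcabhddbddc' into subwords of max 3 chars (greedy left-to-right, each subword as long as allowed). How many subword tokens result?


'bcabhddbddc' has 11 characters.
Chunking with max size 3:
  Chunk 1: 'bca' (positions 0-2)
  Chunk 2: 'bhd' (positions 3-5)
  Chunk 3: 'dbd' (positions 6-8)
  Chunk 4: 'dc' (positions 9-10)
Total chunks: ceil(11 / 3) = 4

4


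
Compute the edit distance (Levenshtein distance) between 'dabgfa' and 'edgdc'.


Building DP table for s1='dabgfa' (len 6) and s2='edgdc' (len 5):
       e  d  g  d  c
    0  1  2  3  4  5
  d 1  1  1  2  3  4
  a 2  2  2  2  3  4
  b 3  3  3  3  3  4
  g 4  4  4  3  4  4
  f 5  5  5  4  4  5
  a 6  6  6  5  5  5
Edit distance = dp[6][5] = 5

5


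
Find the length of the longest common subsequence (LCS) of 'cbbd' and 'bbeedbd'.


DP table for LCS of 'cbbd' and 'bbeedbd':
       b  b  e  e  d  b  d
    0  0  0  0  0  0  0  0
  c 0  0  0  0  0  0  0  0
  b 0  1  1  1  1  1  1  1
  b 0  1  2  2  2  2  2  2
  d 0  1  2  2  2  3  3  3
LCS: 'bbd'
LCS length = 3

3


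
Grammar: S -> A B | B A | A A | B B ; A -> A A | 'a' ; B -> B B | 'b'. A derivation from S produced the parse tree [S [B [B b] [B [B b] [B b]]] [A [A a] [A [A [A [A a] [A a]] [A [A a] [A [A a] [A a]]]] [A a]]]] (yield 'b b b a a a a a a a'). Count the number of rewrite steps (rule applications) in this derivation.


Every bracketed nonterminal node [X ...] in the tree is produced by exactly one rule application.
Reading the tree off as a leftmost derivation:
  Step 1: S  =>  B A   (applied S -> B A)
  Step 2: B A  =>  B B A   (applied B -> B B)
  Step 3: B B A  =>  b B A   (applied B -> b)
  Step 4: b B A  =>  b B B A   (applied B -> B B)
  Step 5: b B B A  =>  b b B A   (applied B -> b)
  Step 6: b b B A  =>  b b b A   (applied B -> b)
  Step 7: b b b A  =>  b b b A A   (applied A -> A A)
  Step 8: b b b A A  =>  b b b a A   (applied A -> a)
  Step 9: b b b a A  =>  b b b a A A   (applied A -> A A)
  Step 10: b b b a A A  =>  b b b a A A A   (applied A -> A A)
  Step 11: b b b a A A A  =>  b b b a A A A A   (applied A -> A A)
  Step 12: b b b a A A A A  =>  b b b a a A A A   (applied A -> a)
  Step 13: b b b a a A A A  =>  b b b a a a A A   (applied A -> a)
  Step 14: b b b a a a A A  =>  b b b a a a A A A   (applied A -> A A)
  Step 15: b b b a a a A A A  =>  b b b a a a a A A   (applied A -> a)
  Step 16: b b b a a a a A A  =>  b b b a a a a A A A   (applied A -> A A)
  Step 17: b b b a a a a A A A  =>  b b b a a a a a A A   (applied A -> a)
  Step 18: b b b a a a a a A A  =>  b b b a a a a a a A   (applied A -> a)
  Step 19: b b b a a a a a a A  =>  b b b a a a a a a a   (applied A -> a)
Final yield: b b b a a a a a a a
Total rewrite steps: 19

19


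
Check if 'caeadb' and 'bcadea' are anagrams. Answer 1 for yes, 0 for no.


Sort characters of 'caeadb': 'aabcde'
Sort characters of 'bcadea': 'aabcde'
Sorted forms match -> they ARE anagrams
Result: 1

1


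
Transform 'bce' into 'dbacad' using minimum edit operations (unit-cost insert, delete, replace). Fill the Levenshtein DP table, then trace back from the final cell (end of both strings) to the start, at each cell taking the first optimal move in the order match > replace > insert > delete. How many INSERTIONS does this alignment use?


Edit distance = 4. Backtracking from cell (3, 6) with preference match > replace > insert > delete,
then listing the resulting alignment 'bce' -> 'dbacad' left to right:
  Step 1: insert 'd' [insertion #1]
  Step 2: keep 'b'
  Step 3: insert 'a' [insertion #2]
  Step 4: keep 'c'
  Step 5: insert 'a' [insertion #3]
  Step 6: replace e->d
Total insertions: 3

3


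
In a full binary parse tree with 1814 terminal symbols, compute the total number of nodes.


Leaf nodes (terminals): 1814
Internal nodes = n - 1 = 1814 - 1 = 1813
Total = leaves + internal = 1814 + 1813 = 3627

3627


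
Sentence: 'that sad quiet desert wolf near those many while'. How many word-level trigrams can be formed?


Word trigrams from [9] words:
  Trigram 1: (that sad quiet)
  Trigram 2: (sad quiet desert)
  Trigram 3: (quiet desert wolf)
  Trigram 4: (desert wolf near)
  Trigram 5: (wolf near those)
  Trigram 6: (near those many)
  Trigram 7: (those many while)
Total word trigrams: 9 - 2 = 7

7


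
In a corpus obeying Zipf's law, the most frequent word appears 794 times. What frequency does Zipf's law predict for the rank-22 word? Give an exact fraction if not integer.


Zipf's law: freq(rank) = f1 / rank
f1 = 794, rank = 22
freq = 794 / 22
GCD(794, 22) = 2
Simplified: 397/11

397/11


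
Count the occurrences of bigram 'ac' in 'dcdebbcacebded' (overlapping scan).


Scanning 'dcdebbcacebded' for bigram 'ac':
  Position 0: 'dc' -> no
  Position 1: 'cd' -> no
  Position 2: 'de' -> no
  Position 3: 'eb' -> no
  Position 4: 'bb' -> no
  Position 5: 'bc' -> no
  Position 6: 'ca' -> no
  Position 7: 'ac' -> MATCH
  Position 8: 'ce' -> no
  Position 9: 'eb' -> no
  Position 10: 'bd' -> no
  Position 11: 'de' -> no
  Position 12: 'ed' -> no
Total matches: 1

1


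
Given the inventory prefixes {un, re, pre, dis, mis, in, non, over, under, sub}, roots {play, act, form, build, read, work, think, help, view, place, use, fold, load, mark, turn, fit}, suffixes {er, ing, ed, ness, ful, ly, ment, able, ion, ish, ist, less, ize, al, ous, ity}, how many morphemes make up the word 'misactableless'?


Segmenting 'misactableless' against the inventory:
  'mis' -> prefix (morpheme 1)
  'act' -> root (morpheme 2)
  'able' -> suffix (morpheme 3)
  'less' -> suffix (morpheme 4)
Total morphemes: 4

4


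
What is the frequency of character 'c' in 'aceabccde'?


Scanning 'aceabccde' for 'c':
  Position 1: 'c' -> MATCH (count: 1)
  Position 5: 'c' -> MATCH (count: 2)
  Position 6: 'c' -> MATCH (count: 3)
Total occurrences of 'c': 3

3


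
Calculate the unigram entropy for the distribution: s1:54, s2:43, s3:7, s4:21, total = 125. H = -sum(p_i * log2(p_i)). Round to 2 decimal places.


Computing entropy H = -sum(p_i * log2(p_i)):
  s1: p = 54/125 = 0.4320, -p*log2(p) = 0.5231
  s2: p = 43/125 = 0.3440, -p*log2(p) = 0.5296
  s3: p = 7/125 = 0.0560, -p*log2(p) = 0.2329
  s4: p = 21/125 = 0.1680, -p*log2(p) = 0.4323
H = sum of terms = 1.7179
Rounded to 2 decimals: 1.72

1.72


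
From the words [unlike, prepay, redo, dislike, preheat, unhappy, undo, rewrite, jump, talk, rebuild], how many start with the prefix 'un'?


Checking each word for prefix 'un':
  'unlike' -> YES, starts with 'un' (count: 1)
  'prepay' -> no (count: 1)
  'redo' -> no (count: 1)
  'dislike' -> no (count: 1)
  'preheat' -> no (count: 1)
  'unhappy' -> YES, starts with 'un' (count: 2)
  'undo' -> YES, starts with 'un' (count: 3)
  'rewrite' -> no (count: 3)
  'jump' -> no (count: 3)
  'talk' -> no (count: 3)
  'rebuild' -> no (count: 3)
Total with prefix 'un': 3

3


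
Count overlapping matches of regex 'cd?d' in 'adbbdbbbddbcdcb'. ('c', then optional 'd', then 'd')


Pattern: cd?d means 'c', then optional 'd', then 'd'.
Scanning 'adbbdbbbddbcdcb' position-by-position:
  Pos 0: window 'adb' -> no
  Pos 1: window 'dbb' -> no
  Pos 2: window 'bbd' -> no
  Pos 3: window 'bdb' -> no
  Pos 4: window 'dbb' -> no
  Pos 5: window 'bbb' -> no
  Pos 6: window 'bbd' -> no
  Pos 7: window 'bdd' -> no
  Pos 8: window 'ddb' -> no
  Pos 9: window 'dbc' -> no
  Pos 10: window 'bcd' -> no
  Pos 11: window 'cdc' -> MATCH
  Pos 12: window 'dcb' -> no
  Pos 13: window 'cb' -> no
  Pos 14: window 'b' -> no
Total matches: 1

1


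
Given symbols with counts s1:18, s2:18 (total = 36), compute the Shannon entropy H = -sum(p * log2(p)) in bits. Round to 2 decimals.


Computing entropy H = -sum(p_i * log2(p_i)):
  s1: p = 18/36 = 0.5000, -p*log2(p) = 0.5000
  s2: p = 18/36 = 0.5000, -p*log2(p) = 0.5000
H = sum of terms = 1.0000
Rounded to 2 decimals: 1.00

1.00


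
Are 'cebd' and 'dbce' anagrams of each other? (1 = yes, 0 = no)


Sort characters of 'cebd': 'bcde'
Sort characters of 'dbce': 'bcde'
Sorted forms match -> they ARE anagrams
Result: 1

1


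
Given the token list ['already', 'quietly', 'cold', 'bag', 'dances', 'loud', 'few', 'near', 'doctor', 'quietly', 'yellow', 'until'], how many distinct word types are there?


Listing all tokens and tracking unique types:
  Token 1: 'already' -> NEW (unique so far: 1)
  Token 2: 'quietly' -> NEW (unique so far: 2)
  Token 3: 'cold' -> NEW (unique so far: 3)
  Token 4: 'bag' -> NEW (unique so far: 4)
  Token 5: 'dances' -> NEW (unique so far: 5)
  Token 6: 'loud' -> NEW (unique so far: 6)
  Token 7: 'few' -> NEW (unique so far: 7)
  Token 8: 'near' -> NEW (unique so far: 8)
  Token 9: 'doctor' -> NEW (unique so far: 9)
  Token 10: 'quietly' -> duplicate (unique so far: 9)
  Token 11: 'yellow' -> NEW (unique so far: 10)
  Token 12: 'until' -> NEW (unique so far: 11)
Unique types: ('already', 'bag', 'cold', 'dances', 'doctor', 'few', 'loud', 'near', 'quietly', 'until', 'yellow')
Vocabulary size: 11

11


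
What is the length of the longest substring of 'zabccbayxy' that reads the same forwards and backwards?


Scanning 'zabccbayxy' for palindromic substrings.
Substring at positions 1-6: 'abccba'.
Check: reverse('abccba') = 'abccba' -> palindrome confirmed.
Neighbouring characters ('z' / 'y') break symmetry, so it cannot extend further.
No longer palindromic substring exists; longest length = 6

6


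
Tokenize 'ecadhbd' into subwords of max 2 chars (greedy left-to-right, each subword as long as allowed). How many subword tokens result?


'ecadhbd' has 7 characters.
Chunking with max size 2:
  Chunk 1: 'ec' (positions 0-1)
  Chunk 2: 'ad' (positions 2-3)
  Chunk 3: 'hb' (positions 4-5)
  Chunk 4: 'd' (positions 6-6)
Total chunks: ceil(7 / 2) = 4

4


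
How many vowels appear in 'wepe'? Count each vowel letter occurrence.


Scanning each character of 'wepe':
  Position 1: 'w' -> consonant (running count: 0)
  Position 2: 'e' -> vowel (running count: 1)
  Position 3: 'p' -> consonant (running count: 1)
  Position 4: 'e' -> vowel (running count: 2)
Total vowels: 2

2


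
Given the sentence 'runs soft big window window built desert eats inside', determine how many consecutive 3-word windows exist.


Word trigrams from [9] words:
  Trigram 1: (runs soft big)
  Trigram 2: (soft big window)
  Trigram 3: (big window window)
  Trigram 4: (window window built)
  Trigram 5: (window built desert)
  Trigram 6: (built desert eats)
  Trigram 7: (desert eats inside)
Total word trigrams: 9 - 2 = 7

7


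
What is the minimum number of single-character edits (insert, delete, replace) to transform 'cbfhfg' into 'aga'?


Building DP table for s1='cbfhfg' (len 6) and s2='aga' (len 3):
       a  g  a
    0  1  2  3
  c 1  1  2  3
  b 2  2  2  3
  f 3  3  3  3
  h 4  4  4  4
  f 5  5  5  5
  g 6  6  5  6
Edit distance = dp[6][3] = 6

6


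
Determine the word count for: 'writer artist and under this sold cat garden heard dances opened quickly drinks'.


Counting words by splitting on spaces:
  Word 1: 'writer'
  Word 2: 'artist'
  Word 3: 'and'
  Word 4: 'under'
  Word 5: 'this'
  Word 6: 'sold'
  Word 7: 'cat'
  Word 8: 'garden'
  Word 9: 'heard'
  Word 10: 'dances'
  Word 11: 'opened'
  Word 12: 'quickly'
  Word 13: 'drinks'
Total words: 13

13


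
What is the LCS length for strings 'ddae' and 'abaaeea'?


DP table for LCS of 'ddae' and 'abaaeea':
       a  b  a  a  e  e  a
    0  0  0  0  0  0  0  0
  d 0  0  0  0  0  0  0  0
  d 0  0  0  0  0  0  0  0
  a 0  1  1  1  1  1  1  1
  e 0  1  1  1  1  2  2  2
LCS: 'ae'
LCS length = 2

2


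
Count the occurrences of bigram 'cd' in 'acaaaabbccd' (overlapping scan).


Scanning 'acaaaabbccd' for bigram 'cd':
  Position 0: 'ac' -> no
  Position 1: 'ca' -> no
  Position 2: 'aa' -> no
  Position 3: 'aa' -> no
  Position 4: 'aa' -> no
  Position 5: 'ab' -> no
  Position 6: 'bb' -> no
  Position 7: 'bc' -> no
  Position 8: 'cc' -> no
  Position 9: 'cd' -> MATCH
Total matches: 1

1


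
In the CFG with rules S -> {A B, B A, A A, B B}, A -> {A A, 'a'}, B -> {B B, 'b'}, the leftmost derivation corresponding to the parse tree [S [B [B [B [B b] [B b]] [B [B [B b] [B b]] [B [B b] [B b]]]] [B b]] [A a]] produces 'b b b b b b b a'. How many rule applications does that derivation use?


Every bracketed nonterminal node [X ...] in the tree is produced by exactly one rule application.
Reading the tree off as a leftmost derivation:
  Step 1: S  =>  B A   (applied S -> B A)
  Step 2: B A  =>  B B A   (applied B -> B B)
  Step 3: B B A  =>  B B B A   (applied B -> B B)
  Step 4: B B B A  =>  B B B B A   (applied B -> B B)
  Step 5: B B B B A  =>  b B B B A   (applied B -> b)
  Step 6: b B B B A  =>  b b B B A   (applied B -> b)
  Step 7: b b B B A  =>  b b B B B A   (applied B -> B B)
  Step 8: b b B B B A  =>  b b B B B B A   (applied B -> B B)
  Step 9: b b B B B B A  =>  b b b B B B A   (applied B -> b)
  Step 10: b b b B B B A  =>  b b b b B B A   (applied B -> b)
  Step 11: b b b b B B A  =>  b b b b B B B A   (applied B -> B B)
  Step 12: b b b b B B B A  =>  b b b b b B B A   (applied B -> b)
  Step 13: b b b b b B B A  =>  b b b b b b B A   (applied B -> b)
  Step 14: b b b b b b B A  =>  b b b b b b b A   (applied B -> b)
  Step 15: b b b b b b b A  =>  b b b b b b b a   (applied A -> a)
Final yield: b b b b b b b a
Total rewrite steps: 15

15


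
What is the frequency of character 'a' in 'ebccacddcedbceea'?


Scanning 'ebccacddcedbceea' for 'a':
  Position 4: 'a' -> MATCH (count: 1)
  Position 15: 'a' -> MATCH (count: 2)
Total occurrences of 'a': 2

2


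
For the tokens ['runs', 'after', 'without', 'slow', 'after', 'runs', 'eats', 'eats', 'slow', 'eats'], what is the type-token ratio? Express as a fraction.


Tokens: 10
Unique types: ('after', 'eats', 'runs', 'slow', 'without') = 5
TTR = 5/10
Simplify: divide both by 5 -> 1/2
TTR = 1/2

1/2


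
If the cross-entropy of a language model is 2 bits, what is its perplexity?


Perplexity formula: PP = 2^H
H = 2
PP = 2^2
Steps: 2^1 = 2, 2^2 = 4
PP = 4

4


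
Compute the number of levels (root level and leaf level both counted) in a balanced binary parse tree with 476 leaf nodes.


In a balanced binary tree with n leaves the deepest leaf is ceil(log2(n)) edges below the root,
so counting node levels inclusive of root and leaves gives ceil(log2(n)) + 1 levels.
log2(476) = 8.8948
ceil(8.8948) = 9
levels = 9 + 1 = 10

10


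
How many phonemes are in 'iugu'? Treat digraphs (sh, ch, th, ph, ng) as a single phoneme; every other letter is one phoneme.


Parsing 'iugu' greedily, digraphs first:
  'i' -> vowel phoneme (phonemes so far: 1)
  'u' -> vowel phoneme (phonemes so far: 2)
  'g' -> consonant phoneme (phonemes so far: 3)
  'u' -> vowel phoneme (phonemes so far: 4)
Total phonemes: 4

4


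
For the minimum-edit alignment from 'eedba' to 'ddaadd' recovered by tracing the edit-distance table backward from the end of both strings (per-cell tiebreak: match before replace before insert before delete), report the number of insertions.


Edit distance = 5. Backtracking from cell (5, 6) with preference match > replace > insert > delete,
then listing the resulting alignment 'eedba' -> 'ddaadd' left to right:
  Step 1: delete 'e'
  Step 2: replace e->d
  Step 3: keep 'd'
  Step 4: replace b->a
  Step 5: keep 'a'
  Step 6: insert 'd' [insertion #1]
  Step 7: insert 'd' [insertion #2]
Total insertions: 2

2


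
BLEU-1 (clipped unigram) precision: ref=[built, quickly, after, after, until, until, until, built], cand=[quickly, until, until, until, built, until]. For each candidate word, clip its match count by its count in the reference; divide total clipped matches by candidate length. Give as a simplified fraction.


Reference word counts: {'after': 2, 'built': 2, 'quickly': 1, 'until': 3}
Checking each candidate word (with clipping):
  'quickly' -> in reference (ref count 1, used 1/1) -> match (matches: 1)
  'until' -> in reference (ref count 3, used 1/3) -> match (matches: 2)
  'until' -> in reference (ref count 3, used 2/3) -> match (matches: 3)
  'until' -> in reference (ref count 3, used 3/3) -> match (matches: 4)
  'built' -> in reference (ref count 2, used 1/2) -> match (matches: 5)
  'until' -> ref count 3 already used up (3/3) -> clipped, no match (matches: 5)
Clipped matches: 5, Candidate length: 6
Precision = 5/6

5/6


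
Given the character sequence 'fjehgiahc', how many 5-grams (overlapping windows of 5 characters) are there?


String 'fjehgiahc' has length L = 9.
Number of overlapping n-grams = L - n + 1
Substituting: 9 - 5 + 1 = 5

5


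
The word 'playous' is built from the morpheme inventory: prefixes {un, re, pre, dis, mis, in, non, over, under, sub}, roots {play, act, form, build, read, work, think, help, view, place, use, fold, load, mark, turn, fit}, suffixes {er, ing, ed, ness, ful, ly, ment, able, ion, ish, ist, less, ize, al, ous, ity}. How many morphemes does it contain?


Segmenting 'playous' against the inventory:
  'play' -> root (morpheme 1)
  'ous' -> suffix (morpheme 2)
Total morphemes: 2

2


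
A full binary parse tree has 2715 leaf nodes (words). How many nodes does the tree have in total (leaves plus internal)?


Leaf nodes (terminals): 2715
Internal nodes = n - 1 = 2715 - 1 = 2714
Total = leaves + internal = 2715 + 2714 = 5429

5429


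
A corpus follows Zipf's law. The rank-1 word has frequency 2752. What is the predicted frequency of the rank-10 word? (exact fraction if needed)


Zipf's law: freq(rank) = f1 / rank
f1 = 2752, rank = 10
freq = 2752 / 10
GCD(2752, 10) = 2
Simplified: 1376/5

1376/5


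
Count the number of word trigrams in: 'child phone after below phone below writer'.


Word trigrams from [7] words:
  Trigram 1: (child phone after)
  Trigram 2: (phone after below)
  Trigram 3: (after below phone)
  Trigram 4: (below phone below)
  Trigram 5: (phone below writer)
Total word trigrams: 7 - 2 = 5

5


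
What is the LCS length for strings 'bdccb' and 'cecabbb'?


DP table for LCS of 'bdccb' and 'cecabbb':
       c  e  c  a  b  b  b
    0  0  0  0  0  0  0  0
  b 0  0  0  0  0  1  1  1
  d 0  0  0  0  0  1  1  1
  c 0  1  1  1  1  1  1  1
  c 0  1  1  2  2  2  2  2
  b 0  1  1  2  2  3  3  3
LCS: 'ccb'
LCS length = 3

3


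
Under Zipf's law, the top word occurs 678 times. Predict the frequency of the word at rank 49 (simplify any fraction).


Zipf's law: freq(rank) = f1 / rank
f1 = 678, rank = 49
freq = 678 / 49
GCD(678, 49) = 1
Simplified: 678/49

678/49


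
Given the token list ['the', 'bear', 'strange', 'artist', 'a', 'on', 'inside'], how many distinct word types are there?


Listing all tokens and tracking unique types:
  Token 1: 'the' -> NEW (unique so far: 1)
  Token 2: 'bear' -> NEW (unique so far: 2)
  Token 3: 'strange' -> NEW (unique so far: 3)
  Token 4: 'artist' -> NEW (unique so far: 4)
  Token 5: 'a' -> NEW (unique so far: 5)
  Token 6: 'on' -> NEW (unique so far: 6)
  Token 7: 'inside' -> NEW (unique so far: 7)
Unique types: ('a', 'artist', 'bear', 'inside', 'on', 'strange', 'the')
Vocabulary size: 7

7


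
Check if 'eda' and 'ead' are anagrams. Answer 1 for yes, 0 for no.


Sort characters of 'eda': 'ade'
Sort characters of 'ead': 'ade'
Sorted forms match -> they ARE anagrams
Result: 1

1


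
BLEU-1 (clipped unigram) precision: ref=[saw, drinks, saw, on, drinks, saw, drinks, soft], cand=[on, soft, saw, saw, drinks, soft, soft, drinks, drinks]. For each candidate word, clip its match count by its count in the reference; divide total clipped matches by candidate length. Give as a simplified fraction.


Reference word counts: {'drinks': 3, 'on': 1, 'saw': 3, 'soft': 1}
Checking each candidate word (with clipping):
  'on' -> in reference (ref count 1, used 1/1) -> match (matches: 1)
  'soft' -> in reference (ref count 1, used 1/1) -> match (matches: 2)
  'saw' -> in reference (ref count 3, used 1/3) -> match (matches: 3)
  'saw' -> in reference (ref count 3, used 2/3) -> match (matches: 4)
  'drinks' -> in reference (ref count 3, used 1/3) -> match (matches: 5)
  'soft' -> ref count 1 already used up (1/1) -> clipped, no match (matches: 5)
  'soft' -> ref count 1 already used up (1/1) -> clipped, no match (matches: 5)
  'drinks' -> in reference (ref count 3, used 2/3) -> match (matches: 6)
  'drinks' -> in reference (ref count 3, used 3/3) -> match (matches: 7)
Clipped matches: 7, Candidate length: 9
Precision = 7/9

7/9


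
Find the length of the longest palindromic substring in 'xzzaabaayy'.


Scanning 'xzzaabaayy' for palindromic substrings.
Substring at positions 3-7: 'aabaa'.
Check: reverse('aabaa') = 'aabaa' -> palindrome confirmed.
Neighbouring characters ('z' / 'y') break symmetry, so it cannot extend further.
No longer palindromic substring exists; longest length = 5

5


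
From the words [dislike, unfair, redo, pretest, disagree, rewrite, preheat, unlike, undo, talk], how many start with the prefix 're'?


Checking each word for prefix 're':
  'dislike' -> no (count: 0)
  'unfair' -> no (count: 0)
  'redo' -> YES, starts with 're' (count: 1)
  'pretest' -> no (count: 1)
  'disagree' -> no (count: 1)
  'rewrite' -> YES, starts with 're' (count: 2)
  'preheat' -> no (count: 2)
  'unlike' -> no (count: 2)
  'undo' -> no (count: 2)
  'talk' -> no (count: 2)
Total with prefix 're': 2

2


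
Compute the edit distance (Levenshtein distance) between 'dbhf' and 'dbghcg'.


Building DP table for s1='dbhf' (len 4) and s2='dbghcg' (len 6):
       d  b  g  h  c  g
    0  1  2  3  4  5  6
  d 1  0  1  2  3  4  5
  b 2  1  0  1  2  3  4
  h 3  2  1  1  1  2  3
  f 4  3  2  2  2  2  3
Edit distance = dp[4][6] = 3

3


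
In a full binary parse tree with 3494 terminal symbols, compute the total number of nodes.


Leaf nodes (terminals): 3494
Internal nodes = n - 1 = 3494 - 1 = 3493
Total = leaves + internal = 3494 + 3493 = 6987

6987


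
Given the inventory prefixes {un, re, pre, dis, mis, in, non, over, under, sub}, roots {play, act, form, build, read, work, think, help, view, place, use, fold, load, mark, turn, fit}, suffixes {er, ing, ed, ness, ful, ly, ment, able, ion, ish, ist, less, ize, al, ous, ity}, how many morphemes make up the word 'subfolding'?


Segmenting 'subfolding' against the inventory:
  'sub' -> prefix (morpheme 1)
  'fold' -> root (morpheme 2)
  'ing' -> suffix (morpheme 3)
Total morphemes: 3

3


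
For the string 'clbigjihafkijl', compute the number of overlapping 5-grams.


String 'clbigjihafkijl' has length L = 14.
Number of overlapping n-grams = L - n + 1
Substituting: 14 - 5 + 1 = 10

10


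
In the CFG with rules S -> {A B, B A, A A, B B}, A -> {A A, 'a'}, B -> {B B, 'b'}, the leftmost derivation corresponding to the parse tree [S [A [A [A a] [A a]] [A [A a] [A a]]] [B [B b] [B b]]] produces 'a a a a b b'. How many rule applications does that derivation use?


Every bracketed nonterminal node [X ...] in the tree is produced by exactly one rule application.
Reading the tree off as a leftmost derivation:
  Step 1: S  =>  A B   (applied S -> A B)
  Step 2: A B  =>  A A B   (applied A -> A A)
  Step 3: A A B  =>  A A A B   (applied A -> A A)
  Step 4: A A A B  =>  a A A B   (applied A -> a)
  Step 5: a A A B  =>  a a A B   (applied A -> a)
  Step 6: a a A B  =>  a a A A B   (applied A -> A A)
  Step 7: a a A A B  =>  a a a A B   (applied A -> a)
  Step 8: a a a A B  =>  a a a a B   (applied A -> a)
  Step 9: a a a a B  =>  a a a a B B   (applied B -> B B)
  Step 10: a a a a B B  =>  a a a a b B   (applied B -> b)
  Step 11: a a a a b B  =>  a a a a b b   (applied B -> b)
Final yield: a a a a b b
Total rewrite steps: 11

11


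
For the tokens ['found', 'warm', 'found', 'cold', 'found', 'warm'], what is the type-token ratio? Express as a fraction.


Tokens: 6
Unique types: ('cold', 'found', 'warm') = 3
TTR = 3/6
Simplify: divide both by 3 -> 1/2
TTR = 1/2

1/2


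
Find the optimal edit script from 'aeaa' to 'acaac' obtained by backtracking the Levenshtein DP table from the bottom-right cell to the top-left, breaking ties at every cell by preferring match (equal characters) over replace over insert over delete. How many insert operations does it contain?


Edit distance = 2. Backtracking from cell (4, 5) with preference match > replace > insert > delete,
then listing the resulting alignment 'aeaa' -> 'acaac' left to right:
  Step 1: keep 'a'
  Step 2: replace e->c
  Step 3: keep 'a'
  Step 4: keep 'a'
  Step 5: insert 'c' [insertion #1]
Total insertions: 1

1


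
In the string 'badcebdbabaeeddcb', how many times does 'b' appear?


Scanning 'badcebdbabaeeddcb' for 'b':
  Position 0: 'b' -> MATCH (count: 1)
  Position 5: 'b' -> MATCH (count: 2)
  Position 7: 'b' -> MATCH (count: 3)
  Position 9: 'b' -> MATCH (count: 4)
  Position 16: 'b' -> MATCH (count: 5)
Total occurrences of 'b': 5

5


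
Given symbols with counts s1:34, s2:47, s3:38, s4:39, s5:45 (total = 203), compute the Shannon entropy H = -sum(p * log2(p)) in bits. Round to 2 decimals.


Computing entropy H = -sum(p_i * log2(p_i)):
  s1: p = 34/203 = 0.1675, -p*log2(p) = 0.4318
  s2: p = 47/203 = 0.2315, -p*log2(p) = 0.4887
  s3: p = 38/203 = 0.1872, -p*log2(p) = 0.4525
  s4: p = 39/203 = 0.1921, -p*log2(p) = 0.4572
  s5: p = 45/203 = 0.2217, -p*log2(p) = 0.4818
H = sum of terms = 2.3120
Rounded to 2 decimals: 2.31

2.31


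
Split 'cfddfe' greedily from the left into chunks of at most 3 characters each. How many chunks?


'cfddfe' has 6 characters.
Chunking with max size 3:
  Chunk 1: 'cfd' (positions 0-2)
  Chunk 2: 'dfe' (positions 3-5)
Total chunks: ceil(6 / 3) = 2

2


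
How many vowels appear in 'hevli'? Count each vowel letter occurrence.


Scanning each character of 'hevli':
  Position 1: 'h' -> consonant (running count: 0)
  Position 2: 'e' -> vowel (running count: 1)
  Position 3: 'v' -> consonant (running count: 1)
  Position 4: 'l' -> consonant (running count: 1)
  Position 5: 'i' -> vowel (running count: 2)
Total vowels: 2

2


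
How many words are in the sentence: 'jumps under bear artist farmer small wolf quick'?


Counting words by splitting on spaces:
  Word 1: 'jumps'
  Word 2: 'under'
  Word 3: 'bear'
  Word 4: 'artist'
  Word 5: 'farmer'
  Word 6: 'small'
  Word 7: 'wolf'
  Word 8: 'quick'
Total words: 8

8


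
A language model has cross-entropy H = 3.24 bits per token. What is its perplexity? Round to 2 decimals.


Perplexity formula: PP = 2^H
H = 3.24
PP = 2^3.24
Decompose: 2^3.24 = 2^3 * 2^0.24
2^3 = 8, 2^0.24 ~ 1.1809927
PP ~ 8 * 1.1809927 = 9.4479416
Rounded to 2 decimals: 9.45

9.45


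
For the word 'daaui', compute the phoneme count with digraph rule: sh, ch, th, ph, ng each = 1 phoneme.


Parsing 'daaui' greedily, digraphs first:
  'd' -> consonant phoneme (phonemes so far: 1)
  'a' -> vowel phoneme (phonemes so far: 2)
  'a' -> vowel phoneme (phonemes so far: 3)
  'u' -> vowel phoneme (phonemes so far: 4)
  'i' -> vowel phoneme (phonemes so far: 5)
Total phonemes: 5

5


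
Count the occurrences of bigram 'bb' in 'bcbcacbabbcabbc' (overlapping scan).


Scanning 'bcbcacbabbcabbc' for bigram 'bb':
  Position 0: 'bc' -> no
  Position 1: 'cb' -> no
  Position 2: 'bc' -> no
  Position 3: 'ca' -> no
  Position 4: 'ac' -> no
  Position 5: 'cb' -> no
  Position 6: 'ba' -> no
  Position 7: 'ab' -> no
  Position 8: 'bb' -> MATCH
  Position 9: 'bc' -> no
  Position 10: 'ca' -> no
  Position 11: 'ab' -> no
  Position 12: 'bb' -> MATCH
  Position 13: 'bc' -> no
Total matches: 2

2


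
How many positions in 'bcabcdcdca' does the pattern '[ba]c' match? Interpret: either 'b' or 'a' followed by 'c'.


Pattern: [ba]c means either 'b' or 'a' followed by 'c'.
Scanning 'bcabcdcdca' position-by-position:
  Pos 0: window 'bc' -> MATCH
  Pos 1: window 'ca' -> no
  Pos 2: window 'ab' -> no
  Pos 3: window 'bc' -> MATCH
  Pos 4: window 'cd' -> no
  Pos 5: window 'dc' -> no
  Pos 6: window 'cd' -> no
  Pos 7: window 'dc' -> no
  Pos 8: window 'ca' -> no
  Pos 9: window 'a' -> no
Total matches: 2

2


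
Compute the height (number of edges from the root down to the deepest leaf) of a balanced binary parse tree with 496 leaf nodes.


In a balanced binary tree with n leaves the deepest leaf is ceil(log2(n)) edges below the root.
log2(496) = 8.9542
ceil(8.9542) = 9
height (edges) = 9

9


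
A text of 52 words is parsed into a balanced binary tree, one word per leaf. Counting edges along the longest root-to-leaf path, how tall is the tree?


In a balanced binary tree with n leaves the deepest leaf is ceil(log2(n)) edges below the root.
log2(52) = 5.7004
ceil(5.7004) = 6
height (edges) = 6

6


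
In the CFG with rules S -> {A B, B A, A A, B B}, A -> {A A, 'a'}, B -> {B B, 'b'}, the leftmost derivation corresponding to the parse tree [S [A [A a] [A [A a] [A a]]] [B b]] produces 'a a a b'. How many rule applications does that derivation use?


Every bracketed nonterminal node [X ...] in the tree is produced by exactly one rule application.
Reading the tree off as a leftmost derivation:
  Step 1: S  =>  A B   (applied S -> A B)
  Step 2: A B  =>  A A B   (applied A -> A A)
  Step 3: A A B  =>  a A B   (applied A -> a)
  Step 4: a A B  =>  a A A B   (applied A -> A A)
  Step 5: a A A B  =>  a a A B   (applied A -> a)
  Step 6: a a A B  =>  a a a B   (applied A -> a)
  Step 7: a a a B  =>  a a a b   (applied B -> b)
Final yield: a a a b
Total rewrite steps: 7

7


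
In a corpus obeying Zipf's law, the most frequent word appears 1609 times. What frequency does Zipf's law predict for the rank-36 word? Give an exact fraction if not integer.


Zipf's law: freq(rank) = f1 / rank
f1 = 1609, rank = 36
freq = 1609 / 36
GCD(1609, 36) = 1
Simplified: 1609/36

1609/36
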